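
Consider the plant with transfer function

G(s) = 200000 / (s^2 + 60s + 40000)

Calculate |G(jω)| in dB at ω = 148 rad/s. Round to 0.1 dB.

19.9 dB

At s = jω = j148:
quadratic: (j148)² + 60·j148 + 40000 = 18096 + j8880 → |·| ≈ 20157, ∠ ≈ 26.14°
|G| = 200000 / 20157 ≈ 9.9221
Gain = 20 log₁₀(9.9221) ≈ 19.93 dB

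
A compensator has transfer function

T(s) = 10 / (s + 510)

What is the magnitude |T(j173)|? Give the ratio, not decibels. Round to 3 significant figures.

Substitute s = j173:
Numerator: 10 = 10 + j0
Denominator: (j173) + 510 = 510 + j173
|N| = √(10² + 0²) ≈ 10, ∠N ≈ 0.00°
|D| = √(510² + 173²) ≈ 538.54, ∠D ≈ 18.74°
|T| = 10 / 538.54 ≈ 0.018569

0.0186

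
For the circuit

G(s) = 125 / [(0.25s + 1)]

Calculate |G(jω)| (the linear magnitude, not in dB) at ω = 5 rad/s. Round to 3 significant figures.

78.1

At ω = 5 rad/s:
pole (1 + j5·0.25) = 1 + j1.25 → |·| ≈ 1.6008, ∠ ≈ 51.34°
|G| = 125 · 1 / (1.6008) ≈ 78.086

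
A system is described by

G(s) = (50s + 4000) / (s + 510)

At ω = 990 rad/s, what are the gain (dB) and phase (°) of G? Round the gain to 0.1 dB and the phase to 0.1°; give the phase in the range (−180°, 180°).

Substitute s = j990:
Numerator: 50(j990) + 4000 = 4000 + j49500
Denominator: (j990) + 510 = 510 + j990
|N| = √(4000² + 49500²) ≈ 49661, ∠N ≈ 85.38°
|D| = √(510² + 990²) ≈ 1113.6, ∠D ≈ 62.74°
|G| = 49661 / 1113.6 ≈ 44.595
Gain = 20 log₁₀(44.595) ≈ 32.99 dB
∠G = 85.38° − 62.74° = 22.64°

33.0 dB, 22.6°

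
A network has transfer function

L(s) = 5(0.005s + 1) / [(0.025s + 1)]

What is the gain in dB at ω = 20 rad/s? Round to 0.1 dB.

At ω = 20 rad/s:
zero (1 + j20·0.005) = 1 + j0.1 → |·| ≈ 1.005, ∠ ≈ 5.71°
pole (1 + j20·0.025) = 1 + j0.5 → |·| ≈ 1.118, ∠ ≈ 26.57°
|L| = 5 · 1.005 / (1.118) ≈ 4.4946
Gain = 20 log₁₀(4.4946) ≈ 13.05 dB

13.1 dB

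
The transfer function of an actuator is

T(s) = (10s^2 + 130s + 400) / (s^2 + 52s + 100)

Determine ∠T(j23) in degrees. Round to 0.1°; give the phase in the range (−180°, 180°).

38.8°

Substitute s = j23:
Numerator: 10(j23)^2 + 130(j23) + 400 = -4890 + j2990
Denominator: (j23)^2 + 52(j23) + 100 = -429 + j1196
|N| = √(4890² + 2990²) ≈ 5731.7, ∠N ≈ 148.56°
|D| = √(429² + 1196²) ≈ 1270.6, ∠D ≈ 109.73°
∠T = 148.56° − 109.73° = 38.83°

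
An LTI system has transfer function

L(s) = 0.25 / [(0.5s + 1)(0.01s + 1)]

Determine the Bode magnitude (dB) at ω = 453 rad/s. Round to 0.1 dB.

At ω = 453 rad/s:
pole (1 + j453·0.5) = 1 + j226.5 → |·| ≈ 226.5, ∠ ≈ 89.75°
pole (1 + j453·0.01) = 1 + j4.53 → |·| ≈ 4.6391, ∠ ≈ 77.55°
|L| = 0.25 · 1 / (226.5 · 4.6391) ≈ 0.00023792
Gain = 20 log₁₀(0.00023792) ≈ -72.47 dB

-72.5 dB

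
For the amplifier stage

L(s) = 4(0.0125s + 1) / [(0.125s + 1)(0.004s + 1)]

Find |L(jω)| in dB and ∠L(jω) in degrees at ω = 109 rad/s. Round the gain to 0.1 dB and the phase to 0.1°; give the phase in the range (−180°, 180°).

At ω = 109 rad/s:
zero (1 + j109·0.0125) = 1 + j1.3625 → |·| ≈ 1.6901, ∠ ≈ 53.72°
pole (1 + j109·0.125) = 1 + j13.625 → |·| ≈ 13.662, ∠ ≈ 85.80°
pole (1 + j109·0.004) = 1 + j0.436 → |·| ≈ 1.0909, ∠ ≈ 23.56°
|L| = 4 · 1.6901 / (13.662 · 1.0909) ≈ 0.4536
Gain = 20 log₁₀(0.4536) ≈ -6.87 dB
∠L = (53.72°) − (85.80° + 23.56°) = -55.64°

-6.9 dB, -55.6°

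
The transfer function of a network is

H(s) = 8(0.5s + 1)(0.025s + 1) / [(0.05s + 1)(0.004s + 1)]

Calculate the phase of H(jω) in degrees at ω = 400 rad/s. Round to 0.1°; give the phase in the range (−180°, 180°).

At ω = 400 rad/s:
zero (1 + j400·0.5) = 1 + j200 → |·| ≈ 200, ∠ ≈ 89.71°
zero (1 + j400·0.025) = 1 + j10 → |·| ≈ 10.05, ∠ ≈ 84.29°
pole (1 + j400·0.05) = 1 + j20 → |·| ≈ 20.025, ∠ ≈ 87.14°
pole (1 + j400·0.004) = 1 + j1.6 → |·| ≈ 1.8868, ∠ ≈ 57.99°
∠H = (89.71° + 84.29°) − (87.14° + 57.99°) = 28.87°

28.9°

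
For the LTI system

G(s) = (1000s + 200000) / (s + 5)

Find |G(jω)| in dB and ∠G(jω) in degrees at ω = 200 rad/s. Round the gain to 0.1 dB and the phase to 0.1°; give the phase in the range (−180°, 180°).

63.0 dB, -43.6°

Substitute s = j200:
Numerator: 1000(j200) + 200000 = 200000 + j200000
Denominator: (j200) + 5 = 5 + j200
|N| = √(200000² + 200000²) ≈ 2.8284e+05, ∠N ≈ 45.00°
|D| = √(5² + 200²) ≈ 200.06, ∠D ≈ 88.57°
|G| = 2.8284e+05 / 200.06 ≈ 1413.8
Gain = 20 log₁₀(1413.8) ≈ 63.01 dB
∠G = 45.00° − 88.57° = -43.57°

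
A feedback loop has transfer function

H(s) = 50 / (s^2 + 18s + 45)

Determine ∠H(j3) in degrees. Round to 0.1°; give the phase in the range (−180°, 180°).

Substitute s = j3:
Numerator: 50 = 50 + j0
Denominator: (j3)^2 + 18(j3) + 45 = 36 + j54
|N| = √(50² + 0²) ≈ 50, ∠N ≈ 0.00°
|D| = √(36² + 54²) ≈ 64.9, ∠D ≈ 56.31°
∠H = 0.00° − 56.31° = -56.31°

-56.3°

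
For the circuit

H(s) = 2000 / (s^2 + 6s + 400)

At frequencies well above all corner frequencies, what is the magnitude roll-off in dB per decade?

-40 dB/decade

Each pole contributes −20 dB/decade at high frequency; each zero contributes +20 dB/decade.
Net: 0 zero(s) − 2 pole(s) → -40 dB/decade.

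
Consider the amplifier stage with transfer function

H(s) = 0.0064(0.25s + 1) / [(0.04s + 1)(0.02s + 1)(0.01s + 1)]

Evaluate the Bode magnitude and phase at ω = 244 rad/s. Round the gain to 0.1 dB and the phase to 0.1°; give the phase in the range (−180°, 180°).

At ω = 244 rad/s:
zero (1 + j244·0.25) = 1 + j61 → |·| ≈ 61.008, ∠ ≈ 89.06°
pole (1 + j244·0.04) = 1 + j9.76 → |·| ≈ 9.8111, ∠ ≈ 84.15°
pole (1 + j244·0.02) = 1 + j4.88 → |·| ≈ 4.9814, ∠ ≈ 78.42°
pole (1 + j244·0.01) = 1 + j2.44 → |·| ≈ 2.637, ∠ ≈ 67.71°
|H| = 0.0064 · 61.008 / (9.8111 · 4.9814 · 2.637) ≈ 0.0030296
Gain = 20 log₁₀(0.0030296) ≈ -50.37 dB
∠H = (89.06°) − (84.15° + 78.42° + 67.71°) = -141.22°

-50.4 dB, -141.2°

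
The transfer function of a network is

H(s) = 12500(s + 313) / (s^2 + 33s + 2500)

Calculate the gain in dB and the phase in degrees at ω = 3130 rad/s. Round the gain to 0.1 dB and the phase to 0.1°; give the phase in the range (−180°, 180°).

12.1 dB, -95.1°

At s = jω = j3130:
zero (s+313): 313 + j3130 → |·| = √(313²+3130²) = √9894869 ≈ 3145.6, ∠ = arctan(3130/313) ≈ 84.29°
quadratic: (j3130)² + 33·j3130 + 2500 = -9794400 + j103290 → |·| ≈ 9.7949e+06, ∠ ≈ 179.40°
|H| = 12500 · 3145.6 / 9.7949e+06 ≈ 4.0143
Gain = 20 log₁₀(4.0143) ≈ 12.07 dB
∠H = 84.29° − 179.40° = -95.11°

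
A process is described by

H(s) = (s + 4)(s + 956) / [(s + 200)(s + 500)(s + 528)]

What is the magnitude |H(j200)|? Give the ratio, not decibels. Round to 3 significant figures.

0.00227

At s = jω = j200:
zero (s+4): 4 + j200 → |·| = √(4²+200²) = √40016 ≈ 200.04, ∠ = arctan(200/4) ≈ 88.85°
zero (s+956): 956 + j200 → |·| = √(956²+200²) = √953936 ≈ 976.7, ∠ = arctan(200/956) ≈ 11.82°
pole (s+200): 200 + j200 → |·| = √(200²+200²) = √80000 ≈ 282.84, ∠ = arctan(200/200) ≈ 45.00°
pole (s+500): 500 + j200 → |·| = √(500²+200²) = √290000 ≈ 538.52, ∠ = arctan(200/500) ≈ 21.80°
pole (s+528): 528 + j200 → |·| = √(528²+200²) = √318784 ≈ 564.61, ∠ = arctan(200/528) ≈ 20.75°
|H| = 1 · 1.9538e+05 / 8.5999e+07 ≈ 0.0022719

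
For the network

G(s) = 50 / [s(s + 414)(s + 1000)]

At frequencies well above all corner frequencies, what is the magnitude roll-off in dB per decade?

Each pole contributes −20 dB/decade at high frequency; each zero contributes +20 dB/decade.
Net: 0 zero(s) − 3 pole(s) → -60 dB/decade.

-60 dB/decade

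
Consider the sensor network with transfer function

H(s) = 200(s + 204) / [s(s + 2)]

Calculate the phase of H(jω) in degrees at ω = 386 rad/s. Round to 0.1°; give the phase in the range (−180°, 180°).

-117.6°

At s = jω = j386:
zero (s+204): 204 + j386 → |·| = √(204²+386²) = √190612 ≈ 436.59, ∠ = arctan(386/204) ≈ 62.14°
pole (s+2): 2 + j386 → |·| = √(2²+386²) = √149000 ≈ 386.01, ∠ = arctan(386/2) ≈ 89.70°
pole at origin: |s| = 386, ∠ = 90.00° (in denominator)
∠H = 62.14° − 179.70° = -117.56°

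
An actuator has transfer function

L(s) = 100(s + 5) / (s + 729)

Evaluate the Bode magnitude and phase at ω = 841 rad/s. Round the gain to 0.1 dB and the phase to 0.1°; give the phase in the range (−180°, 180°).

37.6 dB, 40.6°

At s = jω = j841:
zero (s+5): 5 + j841 → |·| = √(5²+841²) = √707306 ≈ 841.01, ∠ = arctan(841/5) ≈ 89.66°
pole (s+729): 729 + j841 → |·| = √(729²+841²) = √1238722 ≈ 1113, ∠ = arctan(841/729) ≈ 49.08°
|L| = 100 · 841.01 / 1113 ≈ 75.562
Gain = 20 log₁₀(75.562) ≈ 37.57 dB
∠L = 89.66° − 49.08° = 40.58°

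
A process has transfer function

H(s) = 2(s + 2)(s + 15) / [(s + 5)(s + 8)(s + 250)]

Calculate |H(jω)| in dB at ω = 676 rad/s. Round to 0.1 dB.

At s = jω = j676:
zero (s+2): 2 + j676 → |·| = √(2²+676²) = √456980 ≈ 676, ∠ = arctan(676/2) ≈ 89.83°
zero (s+15): 15 + j676 → |·| = √(15²+676²) = √457201 ≈ 676.17, ∠ = arctan(676/15) ≈ 88.73°
pole (s+5): 5 + j676 → |·| = √(5²+676²) = √457001 ≈ 676.02, ∠ = arctan(676/5) ≈ 89.58°
pole (s+8): 8 + j676 → |·| = √(8²+676²) = √457040 ≈ 676.05, ∠ = arctan(676/8) ≈ 89.32°
pole (s+250): 250 + j676 → |·| = √(250²+676²) = √519476 ≈ 720.75, ∠ = arctan(676/250) ≈ 69.70°
|H| = 2 · 4.5709e+05 / 3.294e+08 ≈ 0.0027753
Gain = 20 log₁₀(0.0027753) ≈ -51.13 dB

-51.1 dB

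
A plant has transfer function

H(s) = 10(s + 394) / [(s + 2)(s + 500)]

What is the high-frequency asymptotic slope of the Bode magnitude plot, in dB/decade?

Each pole contributes −20 dB/decade at high frequency; each zero contributes +20 dB/decade.
Net: 1 zero(s) − 2 pole(s) → -20 dB/decade.

-20 dB/decade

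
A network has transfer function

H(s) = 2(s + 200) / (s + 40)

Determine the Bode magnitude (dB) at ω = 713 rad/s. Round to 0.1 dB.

At s = jω = j713:
zero (s+200): 200 + j713 → |·| = √(200²+713²) = √548369 ≈ 740.52, ∠ = arctan(713/200) ≈ 74.33°
pole (s+40): 40 + j713 → |·| = √(40²+713²) = √509969 ≈ 714.12, ∠ = arctan(713/40) ≈ 86.79°
|H| = 2 · 740.52 / 714.12 ≈ 2.0739
Gain = 20 log₁₀(2.0739) ≈ 6.34 dB

6.3 dB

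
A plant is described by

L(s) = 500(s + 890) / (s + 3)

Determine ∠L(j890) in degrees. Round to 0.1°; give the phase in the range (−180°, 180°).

At s = jω = j890:
zero (s+890): 890 + j890 → |·| = √(890²+890²) = √1584200 ≈ 1258.7, ∠ = arctan(890/890) ≈ 45.00°
pole (s+3): 3 + j890 → |·| = √(3²+890²) = √792109 ≈ 890.01, ∠ = arctan(890/3) ≈ 89.81°
∠L = 45.00° − 89.81° = -44.81°

-44.8°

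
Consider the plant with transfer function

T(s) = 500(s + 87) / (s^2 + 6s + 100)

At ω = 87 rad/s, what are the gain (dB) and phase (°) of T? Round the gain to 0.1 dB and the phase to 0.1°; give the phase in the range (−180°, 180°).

At s = jω = j87:
zero (s+87): 87 + j87 → |·| = √(87²+87²) = √15138 ≈ 123.04, ∠ = arctan(87/87) ≈ 45.00°
quadratic: (j87)² + 6·j87 + 100 = -7469 + j522 → |·| ≈ 7487.2, ∠ ≈ 176.00°
|T| = 500 · 123.04 / 7487.2 ≈ 8.2167
Gain = 20 log₁₀(8.2167) ≈ 18.29 dB
∠T = 45.00° − 176.00° = -131.00°

18.3 dB, -131.0°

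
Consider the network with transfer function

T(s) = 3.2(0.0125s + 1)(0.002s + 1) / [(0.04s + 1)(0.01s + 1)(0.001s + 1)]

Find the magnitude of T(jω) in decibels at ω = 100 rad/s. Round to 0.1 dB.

At ω = 100 rad/s:
zero (1 + j100·0.0125) = 1 + j1.25 → |·| ≈ 1.6008, ∠ ≈ 51.34°
zero (1 + j100·0.002) = 1 + j0.2 → |·| ≈ 1.0198, ∠ ≈ 11.31°
pole (1 + j100·0.04) = 1 + j4 → |·| ≈ 4.1231, ∠ ≈ 75.96°
pole (1 + j100·0.01) = 1 + j1 → |·| ≈ 1.4142, ∠ ≈ 45.00°
pole (1 + j100·0.001) = 1 + j0.1 → |·| ≈ 1.005, ∠ ≈ 5.71°
|T| = 3.2 · 1.6008 · 1.0198 / (4.1231 · 1.4142 · 1.005) ≈ 0.89146
Gain = 20 log₁₀(0.89146) ≈ -1.00 dB

-1.0 dB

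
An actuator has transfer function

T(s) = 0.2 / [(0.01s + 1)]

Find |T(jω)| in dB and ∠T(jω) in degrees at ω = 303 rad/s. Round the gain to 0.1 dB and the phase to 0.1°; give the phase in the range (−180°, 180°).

-24.1 dB, -71.7°

At ω = 303 rad/s:
pole (1 + j303·0.01) = 1 + j3.03 → |·| ≈ 3.1908, ∠ ≈ 71.74°
|T| = 0.2 · 1 / (3.1908) ≈ 0.06268
Gain = 20 log₁₀(0.06268) ≈ -24.06 dB
∠T = (0°) − (71.74°) = -71.74°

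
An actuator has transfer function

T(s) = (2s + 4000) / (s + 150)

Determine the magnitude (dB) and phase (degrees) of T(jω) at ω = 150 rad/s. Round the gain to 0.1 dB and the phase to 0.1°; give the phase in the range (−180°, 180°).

25.5 dB, -40.7°

Substitute s = j150:
Numerator: 2(j150) + 4000 = 4000 + j300
Denominator: (j150) + 150 = 150 + j150
|N| = √(4000² + 300²) ≈ 4011.2, ∠N ≈ 4.29°
|D| = √(150² + 150²) ≈ 212.13, ∠D ≈ 45.00°
|T| = 4011.2 / 212.13 ≈ 18.909
Gain = 20 log₁₀(18.909) ≈ 25.53 dB
∠T = 4.29° − 45.00° = -40.71°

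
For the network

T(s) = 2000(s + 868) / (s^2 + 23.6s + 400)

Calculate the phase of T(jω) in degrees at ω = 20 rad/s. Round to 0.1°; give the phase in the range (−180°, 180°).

-88.7°

At s = jω = j20:
zero (s+868): 868 + j20 → |·| = √(868²+20²) = √753824 ≈ 868.23, ∠ = arctan(20/868) ≈ 1.32°
quadratic: (j20)² + 23.6·j20 + 400 = 0 + j472 → |·| ≈ 472, ∠ ≈ 90.00°
∠T = 1.32° − 90.00° = -88.68°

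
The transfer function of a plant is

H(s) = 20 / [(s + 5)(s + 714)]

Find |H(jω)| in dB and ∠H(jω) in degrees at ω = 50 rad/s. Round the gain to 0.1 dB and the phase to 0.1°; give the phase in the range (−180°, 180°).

-65.1 dB, -88.3°

At s = jω = j50:
pole (s+5): 5 + j50 → |·| = √(5²+50²) = √2525 ≈ 50.249, ∠ = arctan(50/5) ≈ 84.29°
pole (s+714): 714 + j50 → |·| = √(714²+50²) = √512296 ≈ 715.75, ∠ = arctan(50/714) ≈ 4.01°
|H| = 20 / 35966 ≈ 0.00055608
Gain = 20 log₁₀(0.00055608) ≈ -65.10 dB
∠H = 0.00° − 88.30° = -88.30°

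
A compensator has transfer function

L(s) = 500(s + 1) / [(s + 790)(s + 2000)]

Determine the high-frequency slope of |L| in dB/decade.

-20 dB/decade

Each pole contributes −20 dB/decade at high frequency; each zero contributes +20 dB/decade.
Net: 1 zero(s) − 2 pole(s) → -20 dB/decade.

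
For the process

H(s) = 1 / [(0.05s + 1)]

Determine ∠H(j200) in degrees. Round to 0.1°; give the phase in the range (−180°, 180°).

At ω = 200 rad/s:
pole (1 + j200·0.05) = 1 + j10 → |·| ≈ 10.05, ∠ ≈ 84.29°
∠H = (0°) − (84.29°) = -84.29°

-84.3°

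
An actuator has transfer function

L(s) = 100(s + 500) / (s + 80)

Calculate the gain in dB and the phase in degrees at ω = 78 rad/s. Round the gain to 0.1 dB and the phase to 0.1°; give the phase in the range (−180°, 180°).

53.1 dB, -35.4°

At s = jω = j78:
zero (s+500): 500 + j78 → |·| = √(500²+78²) = √256084 ≈ 506.05, ∠ = arctan(78/500) ≈ 8.87°
pole (s+80): 80 + j78 → |·| = √(80²+78²) = √12484 ≈ 111.73, ∠ = arctan(78/80) ≈ 44.27°
|L| = 100 · 506.05 / 111.73 ≈ 452.92
Gain = 20 log₁₀(452.92) ≈ 53.12 dB
∠L = 8.87° − 44.27° = -35.40°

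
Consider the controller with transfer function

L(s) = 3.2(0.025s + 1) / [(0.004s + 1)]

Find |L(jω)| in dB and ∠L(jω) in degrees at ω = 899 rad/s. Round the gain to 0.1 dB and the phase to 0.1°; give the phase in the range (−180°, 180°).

At ω = 899 rad/s:
zero (1 + j899·0.025) = 1 + j22.475 → |·| ≈ 22.497, ∠ ≈ 87.45°
pole (1 + j899·0.004) = 1 + j3.596 → |·| ≈ 3.7325, ∠ ≈ 74.46°
|L| = 3.2 · 22.497 / (3.7325) ≈ 19.287
Gain = 20 log₁₀(19.287) ≈ 25.71 dB
∠L = (87.45°) − (74.46°) = 12.99°

25.7 dB, 13.0°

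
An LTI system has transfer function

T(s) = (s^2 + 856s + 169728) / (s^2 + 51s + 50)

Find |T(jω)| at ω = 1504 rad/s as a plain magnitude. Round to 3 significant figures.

Substitute s = j1504:
Numerator: (j1504)^2 + 856(j1504) + 169728 = -2092288 + j1287424
Denominator: (j1504)^2 + 51(j1504) + 50 = -2261966 + j76704
|N| = √(2092288² + 1287424²) ≈ 2.4567e+06, ∠N ≈ 148.40°
|D| = √(2261966² + 76704²) ≈ 2.2633e+06, ∠D ≈ 178.06°
|T| = 2.4567e+06 / 2.2633e+06 ≈ 1.0855

1.09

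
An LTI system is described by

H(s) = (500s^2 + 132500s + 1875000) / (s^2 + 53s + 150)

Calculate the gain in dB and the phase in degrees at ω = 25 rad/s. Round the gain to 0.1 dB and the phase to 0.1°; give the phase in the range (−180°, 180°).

68.3 dB, -45.0°

Substitute s = j25:
Numerator: 500(j25)^2 + 132500(j25) + 1875000 = 1562500 + j3312500
Denominator: (j25)^2 + 53(j25) + 150 = -475 + j1325
|N| = √(1562500² + 3312500²) ≈ 3.6625e+06, ∠N ≈ 64.75°
|D| = √(475² + 1325²) ≈ 1407.6, ∠D ≈ 109.72°
|H| = 3.6625e+06 / 1407.6 ≈ 2601.9
Gain = 20 log₁₀(2601.9) ≈ 68.31 dB
∠H = 64.75° − 109.72° = -44.97°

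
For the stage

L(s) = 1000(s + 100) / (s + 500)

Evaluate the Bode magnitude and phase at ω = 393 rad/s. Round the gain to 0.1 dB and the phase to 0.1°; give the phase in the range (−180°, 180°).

At s = jω = j393:
zero (s+100): 100 + j393 → |·| = √(100²+393²) = √164449 ≈ 405.52, ∠ = arctan(393/100) ≈ 75.72°
pole (s+500): 500 + j393 → |·| = √(500²+393²) = √404449 ≈ 635.96, ∠ = arctan(393/500) ≈ 38.17°
|L| = 1000 · 405.52 / 635.96 ≈ 637.65
Gain = 20 log₁₀(637.65) ≈ 56.09 dB
∠L = 75.72° − 38.17° = 37.55°

56.1 dB, 37.6°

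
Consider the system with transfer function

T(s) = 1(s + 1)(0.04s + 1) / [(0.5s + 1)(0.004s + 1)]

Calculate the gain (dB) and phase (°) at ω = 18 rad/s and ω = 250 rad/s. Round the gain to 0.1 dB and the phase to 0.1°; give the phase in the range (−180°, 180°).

At ω = 18 rad/s:
zero (1 + j18·1) = 1 + j18 → |·| ≈ 18.028, ∠ ≈ 86.82°
zero (1 + j18·0.04) = 1 + j0.72 → |·| ≈ 1.2322, ∠ ≈ 35.75°
pole (1 + j18·0.5) = 1 + j9 → |·| ≈ 9.0554, ∠ ≈ 83.66°
pole (1 + j18·0.004) = 1 + j0.072 → |·| ≈ 1.0026, ∠ ≈ 4.12°
|T| = 1 · 18.028 · 1.2322 / (9.0554 · 1.0026) ≈ 2.4468
Gain = 20 log₁₀(2.4468) ≈ 7.77 dB
∠T = (86.82° + 35.75°) − (83.66° + 4.12°) = 34.79°

At ω = 250 rad/s:
zero (1 + j250·1) = 1 + j250 → |·| ≈ 250, ∠ ≈ 89.77°
zero (1 + j250·0.04) = 1 + j10 → |·| ≈ 10.05, ∠ ≈ 84.29°
pole (1 + j250·0.5) = 1 + j125 → |·| ≈ 125, ∠ ≈ 89.54°
pole (1 + j250·0.004) = 1 + j1 → |·| ≈ 1.4142, ∠ ≈ 45.00°
|T| = 1 · 250 · 10.05 / (125 · 1.4142) ≈ 14.213
Gain = 20 log₁₀(14.213) ≈ 23.05 dB
∠T = (89.77° + 84.29°) − (89.54° + 45.00°) = 39.52°

ω = 18: 7.8 dB, 34.8°; ω = 250: 23.1 dB, 39.5°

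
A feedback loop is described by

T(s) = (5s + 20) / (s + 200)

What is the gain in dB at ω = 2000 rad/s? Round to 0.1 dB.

Substitute s = j2000:
Numerator: 5(j2000) + 20 = 20 + j10000
Denominator: (j2000) + 200 = 200 + j2000
|N| = √(20² + 10000²) ≈ 10000, ∠N ≈ 89.89°
|D| = √(200² + 2000²) ≈ 2010, ∠D ≈ 84.29°
|T| = 10000 / 2010 ≈ 4.9751
Gain = 20 log₁₀(4.9751) ≈ 13.94 dB

13.9 dB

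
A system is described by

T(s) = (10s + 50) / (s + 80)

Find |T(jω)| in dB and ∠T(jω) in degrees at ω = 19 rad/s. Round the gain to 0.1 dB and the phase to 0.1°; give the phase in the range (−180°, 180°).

Substitute s = j19:
Numerator: 10(j19) + 50 = 50 + j190
Denominator: (j19) + 80 = 80 + j19
|N| = √(50² + 190²) ≈ 196.47, ∠N ≈ 75.26°
|D| = √(80² + 19²) ≈ 82.225, ∠D ≈ 13.36°
|T| = 196.47 / 82.225 ≈ 2.3894
Gain = 20 log₁₀(2.3894) ≈ 7.57 dB
∠T = 75.26° − 13.36° = 61.90°

7.6 dB, 61.9°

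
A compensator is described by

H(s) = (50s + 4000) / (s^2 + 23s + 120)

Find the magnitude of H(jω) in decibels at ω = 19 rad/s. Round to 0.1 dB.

18.3 dB

Substitute s = j19:
Numerator: 50(j19) + 4000 = 4000 + j950
Denominator: (j19)^2 + 23(j19) + 120 = -241 + j437
|N| = √(4000² + 950²) ≈ 4111.3, ∠N ≈ 13.36°
|D| = √(241² + 437²) ≈ 499.05, ∠D ≈ 118.88°
|H| = 4111.3 / 499.05 ≈ 8.2383
Gain = 20 log₁₀(8.2383) ≈ 18.32 dB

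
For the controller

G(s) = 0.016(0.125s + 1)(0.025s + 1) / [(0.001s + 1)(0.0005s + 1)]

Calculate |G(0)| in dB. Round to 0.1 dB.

G(0) = 0.016 · 1 / 1 = 0.016
20 log₁₀(0.016) ≈ -35.92 dB

-35.9 dB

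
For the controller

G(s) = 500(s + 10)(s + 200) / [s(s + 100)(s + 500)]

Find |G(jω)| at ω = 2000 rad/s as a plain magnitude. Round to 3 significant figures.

At s = jω = j2000:
zero (s+10): 10 + j2000 → |·| = √(10²+2000²) = √4000100 ≈ 2000, ∠ = arctan(2000/10) ≈ 89.71°
zero (s+200): 200 + j2000 → |·| = √(200²+2000²) = √4040000 ≈ 2010, ∠ = arctan(2000/200) ≈ 84.29°
pole (s+100): 100 + j2000 → |·| = √(100²+2000²) = √4010000 ≈ 2002.5, ∠ = arctan(2000/100) ≈ 87.14°
pole (s+500): 500 + j2000 → |·| = √(500²+2000²) = √4250000 ≈ 2061.6, ∠ = arctan(2000/500) ≈ 75.96°
pole at origin: |s| = 2000, ∠ = 90.00° (in denominator)
|G| = 500 · 4.02e+06 / 8.2567e+09 ≈ 0.24344

0.243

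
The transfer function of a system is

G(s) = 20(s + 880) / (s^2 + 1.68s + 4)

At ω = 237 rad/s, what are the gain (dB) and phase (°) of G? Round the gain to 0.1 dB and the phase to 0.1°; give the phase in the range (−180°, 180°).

-9.8 dB, -164.5°

At s = jω = j237:
zero (s+880): 880 + j237 → |·| = √(880²+237²) = √830569 ≈ 911.36, ∠ = arctan(237/880) ≈ 15.07°
quadratic: (j237)² + 1.68·j237 + 4 = -56165 + j398.16 → |·| ≈ 56166, ∠ ≈ 179.59°
|G| = 20 · 911.36 / 56166 ≈ 0.32452
Gain = 20 log₁₀(0.32452) ≈ -9.78 dB
∠G = 15.07° − 179.59° = -164.52°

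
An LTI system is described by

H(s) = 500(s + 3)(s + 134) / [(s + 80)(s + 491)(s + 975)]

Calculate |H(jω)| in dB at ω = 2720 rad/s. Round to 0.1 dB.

At s = jω = j2720:
zero (s+3): 3 + j2720 → |·| = √(3²+2720²) = √7398409 ≈ 2720, ∠ = arctan(2720/3) ≈ 89.94°
zero (s+134): 134 + j2720 → |·| = √(134²+2720²) = √7416356 ≈ 2723.3, ∠ = arctan(2720/134) ≈ 87.18°
pole (s+80): 80 + j2720 → |·| = √(80²+2720²) = √7404800 ≈ 2721.2, ∠ = arctan(2720/80) ≈ 88.32°
pole (s+491): 491 + j2720 → |·| = √(491²+2720²) = √7639481 ≈ 2764, ∠ = arctan(2720/491) ≈ 79.77°
pole (s+975): 975 + j2720 → |·| = √(975²+2720²) = √8349025 ≈ 2889.5, ∠ = arctan(2720/975) ≈ 70.28°
|H| = 500 · 7.4074e+06 / 2.1733e+10 ≈ 0.17042
Gain = 20 log₁₀(0.17042) ≈ -15.37 dB

-15.4 dB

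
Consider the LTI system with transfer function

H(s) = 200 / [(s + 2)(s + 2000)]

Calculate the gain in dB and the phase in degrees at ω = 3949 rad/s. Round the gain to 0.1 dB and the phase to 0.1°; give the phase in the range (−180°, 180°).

At s = jω = j3949:
pole (s+2): 2 + j3949 → |·| = √(2²+3949²) = √15594605 ≈ 3949, ∠ = arctan(3949/2) ≈ 89.97°
pole (s+2000): 2000 + j3949 → |·| = √(2000²+3949²) = √19594601 ≈ 4426.6, ∠ = arctan(3949/2000) ≈ 63.14°
|H| = 200 / 1.7481e+07 ≈ 1.1441e-05
Gain = 20 log₁₀(1.1441e-05) ≈ -98.83 dB
∠H = 0.00° − 153.11° = -153.11°

-98.8 dB, -153.1°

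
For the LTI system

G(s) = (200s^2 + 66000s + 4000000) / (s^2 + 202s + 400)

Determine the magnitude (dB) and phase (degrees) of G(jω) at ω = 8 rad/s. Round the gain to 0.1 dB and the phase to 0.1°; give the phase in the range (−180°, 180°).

67.7 dB, -70.7°

Substitute s = j8:
Numerator: 200(j8)^2 + 66000(j8) + 4000000 = 3987200 + j528000
Denominator: (j8)^2 + 202(j8) + 400 = 336 + j1616
|N| = √(3987200² + 528000²) ≈ 4.022e+06, ∠N ≈ 7.54°
|D| = √(336² + 1616²) ≈ 1650.6, ∠D ≈ 78.25°
|G| = 4.022e+06 / 1650.6 ≈ 2436.7
Gain = 20 log₁₀(2436.7) ≈ 67.74 dB
∠G = 7.54° − 78.25° = -70.71°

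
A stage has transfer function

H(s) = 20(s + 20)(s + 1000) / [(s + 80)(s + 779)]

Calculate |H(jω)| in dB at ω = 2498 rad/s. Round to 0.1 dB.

At s = jω = j2498:
zero (s+20): 20 + j2498 → |·| = √(20²+2498²) = √6240404 ≈ 2498.1, ∠ = arctan(2498/20) ≈ 89.54°
zero (s+1000): 1000 + j2498 → |·| = √(1000²+2498²) = √7240004 ≈ 2690.7, ∠ = arctan(2498/1000) ≈ 68.18°
pole (s+80): 80 + j2498 → |·| = √(80²+2498²) = √6246404 ≈ 2499.3, ∠ = arctan(2498/80) ≈ 88.17°
pole (s+779): 779 + j2498 → |·| = √(779²+2498²) = √6846845 ≈ 2616.6, ∠ = arctan(2498/779) ≈ 72.68°
|H| = 20 · 6.7216e+06 / 6.5397e+06 ≈ 20.556
Gain = 20 log₁₀(20.556) ≈ 26.26 dB

26.3 dB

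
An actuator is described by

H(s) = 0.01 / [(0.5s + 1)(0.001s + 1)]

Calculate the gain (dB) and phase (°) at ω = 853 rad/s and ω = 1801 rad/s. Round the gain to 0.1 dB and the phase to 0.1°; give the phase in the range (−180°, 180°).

ω = 853: -95.0 dB, -130.3°; ω = 1801: -105.4 dB, -150.9°

At ω = 853 rad/s:
pole (1 + j853·0.5) = 1 + j426.5 → |·| ≈ 426.5, ∠ ≈ 89.87°
pole (1 + j853·0.001) = 1 + j0.853 → |·| ≈ 1.3144, ∠ ≈ 40.46°
|H| = 0.01 · 1 / (426.5 · 1.3144) ≈ 1.7838e-05
Gain = 20 log₁₀(1.7838e-05) ≈ -94.97 dB
∠H = (0°) − (89.87° + 40.46°) = -130.33°

At ω = 1801 rad/s:
pole (1 + j1801·0.5) = 1 + j900.5 → |·| ≈ 900.5, ∠ ≈ 89.94°
pole (1 + j1801·0.001) = 1 + j1.801 → |·| ≈ 2.06, ∠ ≈ 60.96°
|H| = 0.01 · 1 / (900.5 · 2.06) ≈ 5.3907e-06
Gain = 20 log₁₀(5.3907e-06) ≈ -105.37 dB
∠H = (0°) − (89.94° + 60.96°) = -150.90°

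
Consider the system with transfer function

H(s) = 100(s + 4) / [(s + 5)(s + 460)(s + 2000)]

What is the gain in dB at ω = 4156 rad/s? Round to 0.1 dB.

At s = jω = j4156:
zero (s+4): 4 + j4156 → |·| = √(4²+4156²) = √17272352 ≈ 4156, ∠ = arctan(4156/4) ≈ 89.94°
pole (s+5): 5 + j4156 → |·| = √(5²+4156²) = √17272361 ≈ 4156, ∠ = arctan(4156/5) ≈ 89.93°
pole (s+460): 460 + j4156 → |·| = √(460²+4156²) = √17483936 ≈ 4181.4, ∠ = arctan(4156/460) ≈ 83.68°
pole (s+2000): 2000 + j4156 → |·| = √(2000²+4156²) = √21272336 ≈ 4612.2, ∠ = arctan(4156/2000) ≈ 64.30°
|H| = 100 · 4156 / 8.015e+10 ≈ 5.1853e-06
Gain = 20 log₁₀(5.1853e-06) ≈ -105.70 dB

-105.7 dB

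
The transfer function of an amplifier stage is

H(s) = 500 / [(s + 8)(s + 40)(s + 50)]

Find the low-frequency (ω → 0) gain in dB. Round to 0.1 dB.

-30.1 dB

H(0) = 500 / (8·40·50) = 0.03125
20 log₁₀(0.03125) ≈ -30.10 dB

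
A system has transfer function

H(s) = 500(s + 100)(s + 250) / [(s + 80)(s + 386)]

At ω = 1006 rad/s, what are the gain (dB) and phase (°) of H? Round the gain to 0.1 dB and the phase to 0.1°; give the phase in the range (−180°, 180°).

At s = jω = j1006:
zero (s+100): 100 + j1006 → |·| = √(100²+1006²) = √1022036 ≈ 1011, ∠ = arctan(1006/100) ≈ 84.32°
zero (s+250): 250 + j1006 → |·| = √(250²+1006²) = √1074536 ≈ 1036.6, ∠ = arctan(1006/250) ≈ 76.04°
pole (s+80): 80 + j1006 → |·| = √(80²+1006²) = √1018436 ≈ 1009.2, ∠ = arctan(1006/80) ≈ 85.45°
pole (s+386): 386 + j1006 → |·| = √(386²+1006²) = √1161032 ≈ 1077.5, ∠ = arctan(1006/386) ≈ 69.01°
|H| = 500 · 1.048e+06 / 1.0874e+06 ≈ 481.88
Gain = 20 log₁₀(481.88) ≈ 53.66 dB
∠H = 160.36° − 154.46° = 5.90°

53.7 dB, 5.9°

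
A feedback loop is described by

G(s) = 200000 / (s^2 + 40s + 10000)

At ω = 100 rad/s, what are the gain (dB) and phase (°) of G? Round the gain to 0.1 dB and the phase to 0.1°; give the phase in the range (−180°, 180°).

34.0 dB, -90.0°

At s = jω = j100:
quadratic: (j100)² + 40·j100 + 10000 = 0 + j4000 → |·| ≈ 4000, ∠ ≈ 90.00°
|G| = 200000 / 4000 ≈ 50
Gain = 20 log₁₀(50) ≈ 33.98 dB
∠G = 0.00° − 90.00° = -90.00°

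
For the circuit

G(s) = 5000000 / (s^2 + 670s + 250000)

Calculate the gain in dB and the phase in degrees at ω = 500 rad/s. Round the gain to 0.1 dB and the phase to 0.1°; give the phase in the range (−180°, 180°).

At s = jω = j500:
quadratic: (j500)² + 670·j500 + 250000 = 0 + j335000 → |·| ≈ 3.35e+05, ∠ ≈ 90.00°
|G| = 5000000 / 3.35e+05 ≈ 14.925
Gain = 20 log₁₀(14.925) ≈ 23.48 dB
∠G = 0.00° − 90.00° = -90.00°

23.5 dB, -90.0°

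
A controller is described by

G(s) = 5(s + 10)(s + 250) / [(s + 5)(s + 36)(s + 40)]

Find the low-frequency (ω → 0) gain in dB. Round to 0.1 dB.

G(0) = 5·10·250 / (5·36·40) ≈ 1.7361
20 log₁₀(1.7361) ≈ 4.79 dB

4.8 dB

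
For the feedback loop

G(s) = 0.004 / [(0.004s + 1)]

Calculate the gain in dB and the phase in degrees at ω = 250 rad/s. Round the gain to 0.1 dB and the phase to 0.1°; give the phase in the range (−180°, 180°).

At ω = 250 rad/s:
pole (1 + j250·0.004) = 1 + j1 → |·| ≈ 1.4142, ∠ ≈ 45.00°
|G| = 0.004 · 1 / (1.4142) ≈ 0.0028285
Gain = 20 log₁₀(0.0028285) ≈ -50.97 dB
∠G = (0°) − (45.00°) = -45.00°

-51.0 dB, -45.0°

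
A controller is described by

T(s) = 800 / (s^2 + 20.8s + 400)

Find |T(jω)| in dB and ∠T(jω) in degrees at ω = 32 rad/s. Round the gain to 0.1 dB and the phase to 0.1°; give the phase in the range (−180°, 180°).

-1.1 dB, -133.2°

At s = jω = j32:
quadratic: (j32)² + 20.8·j32 + 400 = -624 + j665.6 → |·| ≈ 912.36, ∠ ≈ 133.15°
|T| = 800 / 912.36 ≈ 0.87685
Gain = 20 log₁₀(0.87685) ≈ -1.14 dB
∠T = 0.00° − 133.15° = -133.15°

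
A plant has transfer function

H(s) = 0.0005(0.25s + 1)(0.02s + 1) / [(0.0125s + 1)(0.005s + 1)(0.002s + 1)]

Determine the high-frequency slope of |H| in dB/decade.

-20 dB/decade

Each pole contributes −20 dB/decade at high frequency; each zero contributes +20 dB/decade.
Net: 2 zero(s) − 3 pole(s) → -20 dB/decade.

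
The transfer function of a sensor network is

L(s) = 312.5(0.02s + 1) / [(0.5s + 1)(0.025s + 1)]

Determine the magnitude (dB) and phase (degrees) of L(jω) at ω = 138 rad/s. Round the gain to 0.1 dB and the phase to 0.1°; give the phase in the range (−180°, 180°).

11.4 dB, -92.9°

At ω = 138 rad/s:
zero (1 + j138·0.02) = 1 + j2.76 → |·| ≈ 2.9356, ∠ ≈ 70.08°
pole (1 + j138·0.5) = 1 + j69 → |·| ≈ 69.007, ∠ ≈ 89.17°
pole (1 + j138·0.025) = 1 + j3.45 → |·| ≈ 3.592, ∠ ≈ 73.84°
|L| = 312.5 · 2.9356 / (69.007 · 3.592) ≈ 3.701
Gain = 20 log₁₀(3.701) ≈ 11.37 dB
∠L = (70.08°) − (89.17° + 73.84°) = -92.93°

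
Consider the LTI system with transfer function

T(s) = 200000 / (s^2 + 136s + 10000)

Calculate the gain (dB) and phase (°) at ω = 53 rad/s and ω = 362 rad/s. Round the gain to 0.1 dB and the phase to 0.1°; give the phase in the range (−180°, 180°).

ω = 53: 25.9 dB, -45.1°; ω = 362: 3.7 dB, -157.9°

At s = jω = j53:
quadratic: (j53)² + 136·j53 + 10000 = 7191 + j7208 → |·| ≈ 10182, ∠ ≈ 45.07°
|T| = 200000 / 10182 ≈ 19.643
Gain = 20 log₁₀(19.643) ≈ 25.86 dB
∠T = 0.00° − 45.07° = -45.07°

At s = jω = j362:
quadratic: (j362)² + 136·j362 + 10000 = -121044 + j49232 → |·| ≈ 1.3067e+05, ∠ ≈ 157.87°
|T| = 200000 / 1.3067e+05 ≈ 1.5306
Gain = 20 log₁₀(1.5306) ≈ 3.70 dB
∠T = 0.00° − 157.87° = -157.87°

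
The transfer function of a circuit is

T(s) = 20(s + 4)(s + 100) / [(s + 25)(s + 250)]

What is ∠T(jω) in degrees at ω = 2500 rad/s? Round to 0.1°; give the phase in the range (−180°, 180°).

3.9°

At s = jω = j2500:
zero (s+4): 4 + j2500 → |·| = √(4²+2500²) = √6250016 ≈ 2500, ∠ = arctan(2500/4) ≈ 89.91°
zero (s+100): 100 + j2500 → |·| = √(100²+2500²) = √6260000 ≈ 2502, ∠ = arctan(2500/100) ≈ 87.71°
pole (s+25): 25 + j2500 → |·| = √(25²+2500²) = √6250625 ≈ 2500.1, ∠ = arctan(2500/25) ≈ 89.43°
pole (s+250): 250 + j2500 → |·| = √(250²+2500²) = √6312500 ≈ 2512.5, ∠ = arctan(2500/250) ≈ 84.29°
∠T = 177.62° − 173.72° = 3.90°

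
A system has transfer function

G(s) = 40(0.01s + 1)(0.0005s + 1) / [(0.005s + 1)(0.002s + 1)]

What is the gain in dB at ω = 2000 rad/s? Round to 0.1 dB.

At ω = 2000 rad/s:
zero (1 + j2000·0.01) = 1 + j20 → |·| ≈ 20.025, ∠ ≈ 87.14°
zero (1 + j2000·0.0005) = 1 + j1 → |·| ≈ 1.4142, ∠ ≈ 45.00°
pole (1 + j2000·0.005) = 1 + j10 → |·| ≈ 10.05, ∠ ≈ 84.29°
pole (1 + j2000·0.002) = 1 + j4 → |·| ≈ 4.1231, ∠ ≈ 75.96°
|G| = 40 · 20.025 · 1.4142 / (10.05 · 4.1231) ≈ 27.337
Gain = 20 log₁₀(27.337) ≈ 28.74 dB

28.7 dB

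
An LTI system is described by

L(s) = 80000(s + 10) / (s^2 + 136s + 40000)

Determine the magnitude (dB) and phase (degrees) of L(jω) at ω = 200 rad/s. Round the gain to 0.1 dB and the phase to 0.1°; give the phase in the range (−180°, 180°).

55.4 dB, -2.9°

At s = jω = j200:
zero (s+10): 10 + j200 → |·| = √(10²+200²) = √40100 ≈ 200.25, ∠ = arctan(200/10) ≈ 87.14°
quadratic: (j200)² + 136·j200 + 40000 = 0 + j27200 → |·| ≈ 27200, ∠ ≈ 90.00°
|L| = 80000 · 200.25 / 27200 ≈ 588.97
Gain = 20 log₁₀(588.97) ≈ 55.40 dB
∠L = 87.14° − 90.00° = -2.86°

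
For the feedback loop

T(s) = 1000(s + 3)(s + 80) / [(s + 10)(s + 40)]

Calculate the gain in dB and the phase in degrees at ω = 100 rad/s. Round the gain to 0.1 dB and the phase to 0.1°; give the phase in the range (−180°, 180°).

At s = jω = j100:
zero (s+3): 3 + j100 → |·| = √(3²+100²) = √10009 ≈ 100.04, ∠ = arctan(100/3) ≈ 88.28°
zero (s+80): 80 + j100 → |·| = √(80²+100²) = √16400 ≈ 128.06, ∠ = arctan(100/80) ≈ 51.34°
pole (s+10): 10 + j100 → |·| = √(10²+100²) = √10100 ≈ 100.5, ∠ = arctan(100/10) ≈ 84.29°
pole (s+40): 40 + j100 → |·| = √(40²+100²) = √11600 ≈ 107.7, ∠ = arctan(100/40) ≈ 68.20°
|T| = 1000 · 12811 / 10824 ≈ 1183.6
Gain = 20 log₁₀(1183.6) ≈ 61.46 dB
∠T = 139.62° − 152.49° = -12.87°

61.5 dB, -12.9°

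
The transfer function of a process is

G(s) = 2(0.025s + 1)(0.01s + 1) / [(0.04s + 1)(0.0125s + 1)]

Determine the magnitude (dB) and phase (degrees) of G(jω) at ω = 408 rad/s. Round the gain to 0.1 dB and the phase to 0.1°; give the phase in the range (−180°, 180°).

0.1 dB, -4.8°

At ω = 408 rad/s:
zero (1 + j408·0.025) = 1 + j10.2 → |·| ≈ 10.249, ∠ ≈ 84.40°
zero (1 + j408·0.01) = 1 + j4.08 → |·| ≈ 4.2008, ∠ ≈ 76.23°
pole (1 + j408·0.04) = 1 + j16.32 → |·| ≈ 16.351, ∠ ≈ 86.49°
pole (1 + j408·0.0125) = 1 + j5.1 → |·| ≈ 5.1971, ∠ ≈ 78.91°
|G| = 2 · 10.249 · 4.2008 / (16.351 · 5.1971) ≈ 1.0133
Gain = 20 log₁₀(1.0133) ≈ 0.11 dB
∠G = (84.40° + 76.23°) − (86.49° + 78.91°) = -4.77°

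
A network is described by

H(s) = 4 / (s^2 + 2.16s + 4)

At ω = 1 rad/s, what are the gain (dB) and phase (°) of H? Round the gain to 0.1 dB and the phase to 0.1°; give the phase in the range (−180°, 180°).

0.7 dB, -35.8°

At s = jω = j1:
quadratic: (j1)² + 2.16·j1 + 4 = 3 + j2.16 → |·| ≈ 3.6967, ∠ ≈ 35.75°
|H| = 4 / 3.6967 ≈ 1.082
Gain = 20 log₁₀(1.082) ≈ 0.68 dB
∠H = 0.00° − 35.75° = -35.75°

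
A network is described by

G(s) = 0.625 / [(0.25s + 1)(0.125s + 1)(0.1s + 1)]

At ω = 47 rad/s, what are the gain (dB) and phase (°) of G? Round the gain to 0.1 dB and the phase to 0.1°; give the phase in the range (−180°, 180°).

At ω = 47 rad/s:
pole (1 + j47·0.25) = 1 + j11.75 → |·| ≈ 11.792, ∠ ≈ 85.14°
pole (1 + j47·0.125) = 1 + j5.875 → |·| ≈ 5.9595, ∠ ≈ 80.34°
pole (1 + j47·0.1) = 1 + j4.7 → |·| ≈ 4.8052, ∠ ≈ 77.99°
|G| = 0.625 · 1 / (11.792 · 5.9595 · 4.8052) ≈ 0.0018509
Gain = 20 log₁₀(0.0018509) ≈ -54.65 dB
∠G = (0°) − (85.14° + 80.34° + 77.99°) = -243.47° ≡ 116.53° (principal value)

-54.7 dB, 116.5°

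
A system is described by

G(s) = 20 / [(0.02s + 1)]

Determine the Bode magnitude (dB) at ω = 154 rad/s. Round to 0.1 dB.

15.8 dB

At ω = 154 rad/s:
pole (1 + j154·0.02) = 1 + j3.08 → |·| ≈ 3.2383, ∠ ≈ 72.01°
|G| = 20 · 1 / (3.2383) ≈ 6.1761
Gain = 20 log₁₀(6.1761) ≈ 15.81 dB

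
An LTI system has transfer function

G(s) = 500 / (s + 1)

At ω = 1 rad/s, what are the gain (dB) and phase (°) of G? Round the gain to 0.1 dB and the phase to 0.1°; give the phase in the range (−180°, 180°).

At s = jω = j1:
pole (s+1): 1 + j1 → |·| = √(1²+1²) = √2 ≈ 1.4142, ∠ = arctan(1/1) ≈ 45.00°
|G| = 500 / 1.4142 ≈ 353.56
Gain = 20 log₁₀(353.56) ≈ 50.97 dB
∠G = 0.00° − 45.00° = -45.00°

51.0 dB, -45.0°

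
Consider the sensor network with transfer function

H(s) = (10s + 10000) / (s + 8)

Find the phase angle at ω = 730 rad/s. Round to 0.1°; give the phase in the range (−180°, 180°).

Substitute s = j730:
Numerator: 10(j730) + 10000 = 10000 + j7300
Denominator: (j730) + 8 = 8 + j730
|N| = √(10000² + 7300²) ≈ 12381, ∠N ≈ 36.13°
|D| = √(8² + 730²) ≈ 730.04, ∠D ≈ 89.37°
∠H = 36.13° − 89.37° = -53.24°

-53.2°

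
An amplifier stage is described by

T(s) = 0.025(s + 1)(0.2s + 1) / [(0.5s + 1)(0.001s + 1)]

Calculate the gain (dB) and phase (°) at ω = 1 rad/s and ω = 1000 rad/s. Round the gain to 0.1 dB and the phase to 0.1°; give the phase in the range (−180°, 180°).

At ω = 1 rad/s:
zero (1 + j1·1) = 1 + j1 → |·| ≈ 1.4142, ∠ ≈ 45.00°
zero (1 + j1·0.2) = 1 + j0.2 → |·| ≈ 1.0198, ∠ ≈ 11.31°
pole (1 + j1·0.5) = 1 + j0.5 → |·| ≈ 1.118, ∠ ≈ 26.57°
pole (1 + j1·0.001) = 1 + j0.001 → |·| ≈ 1, ∠ ≈ 0.06°
|T| = 0.025 · 1.4142 · 1.0198 / (1.118 · 1) ≈ 0.03225
Gain = 20 log₁₀(0.03225) ≈ -29.83 dB
∠T = (45.00° + 11.31°) − (26.57° + 0.06°) = 29.68°

At ω = 1000 rad/s:
zero (1 + j1000·1) = 1 + j1000 → |·| ≈ 1000, ∠ ≈ 89.94°
zero (1 + j1000·0.2) = 1 + j200 → |·| ≈ 200, ∠ ≈ 89.71°
pole (1 + j1000·0.5) = 1 + j500 → |·| ≈ 500, ∠ ≈ 89.89°
pole (1 + j1000·0.001) = 1 + j1 → |·| ≈ 1.4142, ∠ ≈ 45.00°
|T| = 0.025 · 1000 · 200 / (500 · 1.4142) ≈ 7.0711
Gain = 20 log₁₀(7.0711) ≈ 16.99 dB
∠T = (89.94° + 89.71°) − (89.89° + 45.00°) = 44.76°

ω = 1: -29.8 dB, 29.7°; ω = 1000: 17.0 dB, 44.8°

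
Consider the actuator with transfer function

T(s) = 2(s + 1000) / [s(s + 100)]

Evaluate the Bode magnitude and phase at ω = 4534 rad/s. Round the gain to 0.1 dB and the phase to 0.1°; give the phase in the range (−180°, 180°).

-66.9 dB, -101.2°

At s = jω = j4534:
zero (s+1000): 1000 + j4534 → |·| = √(1000²+4534²) = √21557156 ≈ 4643, ∠ = arctan(4534/1000) ≈ 77.56°
pole (s+100): 100 + j4534 → |·| = √(100²+4534²) = √20567156 ≈ 4535.1, ∠ = arctan(4534/100) ≈ 88.74°
pole at origin: |s| = 4534, ∠ = 90.00° (in denominator)
|T| = 2 · 4643 / 2.0562e+07 ≈ 0.00045161
Gain = 20 log₁₀(0.00045161) ≈ -66.90 dB
∠T = 77.56° − 178.74° = -101.18°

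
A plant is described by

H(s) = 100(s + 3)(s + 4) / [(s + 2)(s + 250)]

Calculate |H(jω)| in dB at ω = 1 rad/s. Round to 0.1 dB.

7.4 dB

At s = jω = j1:
zero (s+3): 3 + j1 → |·| = √(3²+1²) = √10 ≈ 3.1623, ∠ = arctan(1/3) ≈ 18.43°
zero (s+4): 4 + j1 → |·| = √(4²+1²) = √17 ≈ 4.1231, ∠ = arctan(1/4) ≈ 14.04°
pole (s+2): 2 + j1 → |·| = √(2²+1²) = √5 ≈ 2.2361, ∠ = arctan(1/2) ≈ 26.57°
pole (s+250): 250 + j1 → |·| = √(250²+1²) = √62501 ≈ 250, ∠ = arctan(1/250) ≈ 0.23°
|H| = 100 · 13.038 / 559.02 ≈ 2.3323
Gain = 20 log₁₀(2.3323) ≈ 7.36 dB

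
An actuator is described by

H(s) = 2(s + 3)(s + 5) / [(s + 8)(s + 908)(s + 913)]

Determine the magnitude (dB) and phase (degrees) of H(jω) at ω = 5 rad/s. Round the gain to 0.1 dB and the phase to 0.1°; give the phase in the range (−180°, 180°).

-99.5 dB, 71.4°

At s = jω = j5:
zero (s+3): 3 + j5 → |·| = √(3²+5²) = √34 ≈ 5.831, ∠ = arctan(5/3) ≈ 59.04°
zero (s+5): 5 + j5 → |·| = √(5²+5²) = √50 ≈ 7.0711, ∠ = arctan(5/5) ≈ 45.00°
pole (s+8): 8 + j5 → |·| = √(8²+5²) = √89 ≈ 9.434, ∠ = arctan(5/8) ≈ 32.01°
pole (s+908): 908 + j5 → |·| = √(908²+5²) = √824489 ≈ 908.01, ∠ = arctan(5/908) ≈ 0.32°
pole (s+913): 913 + j5 → |·| = √(913²+5²) = √833594 ≈ 913.01, ∠ = arctan(5/913) ≈ 0.31°
|H| = 2 · 41.232 / 7.821e+06 ≈ 1.0544e-05
Gain = 20 log₁₀(1.0544e-05) ≈ -99.54 dB
∠H = 104.04° − 32.64° = 71.40°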